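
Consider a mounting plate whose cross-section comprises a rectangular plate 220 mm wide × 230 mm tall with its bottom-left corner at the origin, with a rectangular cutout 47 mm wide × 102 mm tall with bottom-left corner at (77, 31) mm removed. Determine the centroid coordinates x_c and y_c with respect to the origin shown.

plate: A = 220 × 230 = 50600.00, centroid at (110.00, 115.00).
hole: A = −(47 × 102) = -4794.00, centroid at (100.50, 82.00).
ΣA = 45806.00 mm², ΣAx_c = 5084203.00 mm³, ΣAy_c = 5425892.00 mm³.
x_c = 5084203.00/45806.00 = 110.99 mm; y_c = 5425892.00/45806.00 = 118.45 mm.

x_c = 110.99 mm, y_c = 118.45 mm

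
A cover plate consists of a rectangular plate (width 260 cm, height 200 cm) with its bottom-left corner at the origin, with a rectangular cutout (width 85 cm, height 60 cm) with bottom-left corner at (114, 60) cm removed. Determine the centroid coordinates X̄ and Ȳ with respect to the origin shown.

plate: A = 260 × 200 = 52000.00, centroid at (130.00, 100.00).
hole: A = −(85 × 60) = -5100.00, centroid at (156.50, 90.00).
ΣA = 46900.00 cm², ΣAX̄ = 5961850.00 cm³, ΣAȲ = 4741000.00 cm³.
X̄ = 5961850.00/46900.00 = 127.12 cm; Ȳ = 4741000.00/46900.00 = 101.09 cm.

X̄ = 127.12 cm, Ȳ = 101.09 cm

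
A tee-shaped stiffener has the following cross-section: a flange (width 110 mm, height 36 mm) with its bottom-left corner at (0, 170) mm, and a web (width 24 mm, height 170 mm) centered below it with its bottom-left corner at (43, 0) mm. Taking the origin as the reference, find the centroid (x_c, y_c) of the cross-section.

Part | A | x̄ᵢ | ȳᵢ | A·x̄ᵢ | A·ȳᵢ
web | 4080.00 | 55.00 | 85.00 | 224400.00 | 346800.00
flange | 3960.00 | 55.00 | 188.00 | 217800.00 | 744480.00
Σ | 8040.00 |  |  | 442200.00 | 1091280.00
x_c = 442200.00 / 8040.00 = 55.00 mm
y_c = 1091280.00 / 8040.00 = 135.73 mm

x_c = 55.00 mm, y_c = 135.73 mm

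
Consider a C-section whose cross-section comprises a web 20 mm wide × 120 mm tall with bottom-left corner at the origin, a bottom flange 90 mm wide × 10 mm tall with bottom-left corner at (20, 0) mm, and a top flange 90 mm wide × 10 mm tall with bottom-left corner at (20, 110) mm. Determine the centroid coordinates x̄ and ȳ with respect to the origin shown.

web: A = 20 × 120 = 2400.00, centroid at (10.00, 60.00).
bottom flange: A = 90 × 10 = 900.00, centroid at (65.00, 5.00).
top flange: A = 90 × 10 = 900.00, centroid at (65.00, 115.00).
ΣA = 4200.00 mm²
ΣAx̄ = (2400.00)(10.00) + (900.00)(65.00) + (900.00)(65.00) = 141000.00 mm³
ΣAȳ = (2400.00)(60.00) + (900.00)(5.00) + (900.00)(115.00) = 252000.00 mm³
x̄ = 141000.00 / 4200.00 = 33.57 mm
ȳ = 252000.00 / 4200.00 = 60.00 mm

x̄ = 33.57 mm, ȳ = 60.00 mm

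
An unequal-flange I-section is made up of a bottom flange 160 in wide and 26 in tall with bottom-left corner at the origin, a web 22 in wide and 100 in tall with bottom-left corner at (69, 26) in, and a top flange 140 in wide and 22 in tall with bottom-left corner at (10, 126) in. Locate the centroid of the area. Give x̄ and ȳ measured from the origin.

x̄ = 80.00 in, ȳ = 68.14 in

Part | A | x̄ᵢ | ȳᵢ | A·x̄ᵢ | A·ȳᵢ
bottom flange | 4160.00 | 80.00 | 13.00 | 332800.00 | 54080.00
web | 2200.00 | 80.00 | 76.00 | 176000.00 | 167200.00
top flange | 3080.00 | 80.00 | 137.00 | 246400.00 | 421960.00
Σ | 9440.00 |  |  | 755200.00 | 643240.00
x̄ = 755200.00 / 9440.00 = 80.00 in
ȳ = 643240.00 / 9440.00 = 68.14 in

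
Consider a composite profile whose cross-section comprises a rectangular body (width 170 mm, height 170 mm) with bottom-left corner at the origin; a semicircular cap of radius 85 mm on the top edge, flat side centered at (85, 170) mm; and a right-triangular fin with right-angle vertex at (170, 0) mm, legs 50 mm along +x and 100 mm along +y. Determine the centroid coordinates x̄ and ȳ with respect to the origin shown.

x̄ = 90.95 mm, ȳ = 114.12 mm

rectangular body: A = 170 × 170 = 28900.00, centroid at (85.00, 85.00).
semicircular top: A = ½π·85² = 11349.00, centroid at (85.00, 206.08).
triangular fin: A = ½·50·100 = 2500.00, centroid at (186.67, 33.33).
ΣA = 42749.00 mm²
ΣAx̄ = (28900.00)(85.00) + (11349.00)(85.00) + (2500.00)(186.67) = 3887831.96 mm³
ΣAȳ = (28900.00)(85.00) + (11349.00)(206.08) + (2500.00)(33.33) = 4878580.59 mm³
x̄ = 3887831.96 / 42749.00 = 90.95 mm
ȳ = 4878580.59 / 42749.00 = 114.12 mm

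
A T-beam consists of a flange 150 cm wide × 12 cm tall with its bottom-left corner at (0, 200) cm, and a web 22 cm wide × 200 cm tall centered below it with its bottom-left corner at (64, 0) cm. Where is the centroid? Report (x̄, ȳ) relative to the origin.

Part | A | x̄ᵢ | ȳᵢ | A·x̄ᵢ | A·ȳᵢ
web | 4400.00 | 75.00 | 100.00 | 330000.00 | 440000.00
flange | 1800.00 | 75.00 | 206.00 | 135000.00 | 370800.00
Σ | 6200.00 |  |  | 465000.00 | 810800.00
x̄ = 465000.00 / 6200.00 = 75.00 cm
ȳ = 810800.00 / 6200.00 = 130.77 cm

x̄ = 75.00 cm, ȳ = 130.77 cm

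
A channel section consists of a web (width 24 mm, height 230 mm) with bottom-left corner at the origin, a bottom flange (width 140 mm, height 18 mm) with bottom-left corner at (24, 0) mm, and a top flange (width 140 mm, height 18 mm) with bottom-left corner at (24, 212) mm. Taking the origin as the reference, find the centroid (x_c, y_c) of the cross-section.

web: A = 24 × 230 = 5520.00, centroid at (12.00, 115.00).
bottom flange: A = 140 × 18 = 2520.00, centroid at (94.00, 9.00).
top flange: A = 140 × 18 = 2520.00, centroid at (94.00, 221.00).
ΣA = 10560.00 mm², ΣAx_c = 540000.00 mm³, ΣAy_c = 1214400.00 mm³.
x_c = 540000.00/10560.00 = 51.14 mm; y_c = 1214400.00/10560.00 = 115.00 mm.

x_c = 51.14 mm, y_c = 115.00 mm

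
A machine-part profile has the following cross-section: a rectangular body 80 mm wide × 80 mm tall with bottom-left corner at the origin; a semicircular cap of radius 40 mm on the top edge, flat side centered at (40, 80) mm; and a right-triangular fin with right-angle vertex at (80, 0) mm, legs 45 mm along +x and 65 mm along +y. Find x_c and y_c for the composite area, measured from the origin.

x_c = 47.75 mm, y_c = 51.22 mm

rectangular body: A = 80 × 80 = 6400.00, centroid at (40.00, 40.00).
semicircular top: A = ½π·40² = 2513.27, centroid at (40.00, 96.98).
triangular fin: A = ½·45·65 = 1462.50, centroid at (95.00, 21.67).
ΣA = 10375.77 mm²
ΣAx_c = (6400.00)(40.00) + (2513.27)(40.00) + (1462.50)(95.00) = 495468.46 mm³
ΣAy_c = (6400.00)(40.00) + (2513.27)(96.98) + (1462.50)(21.67) = 531416.10 mm³
x_c = 495468.46 / 10375.77 = 47.75 mm
y_c = 531416.10 / 10375.77 = 51.22 mm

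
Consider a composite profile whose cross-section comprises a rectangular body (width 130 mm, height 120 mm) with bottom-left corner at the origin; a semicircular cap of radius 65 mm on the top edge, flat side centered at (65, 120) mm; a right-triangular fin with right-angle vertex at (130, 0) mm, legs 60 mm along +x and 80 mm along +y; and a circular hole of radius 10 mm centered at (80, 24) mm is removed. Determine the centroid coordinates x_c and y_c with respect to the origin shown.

rectangular body: A = 130 × 120 = 15600.00, centroid at (65.00, 60.00).
semicircular top: A = ½π·65² = 6636.61, centroid at (65.00, 147.59).
triangular fin: A = ½·60·80 = 2400.00, centroid at (150.00, 26.67).
hole: A = −π·10² = -314.16, centroid at (80.00, 24.00).
ΣA = 24322.46 mm²
ΣAx_c = (15600.00)(65.00) + (6636.61)(65.00) + (2400.00)(150.00) + (-314.16)(80.00) = 1780247.20 mm³
ΣAy_c = (15600.00)(60.00) + (6636.61)(147.59) + (2400.00)(26.67) + (-314.16)(24.00) = 1971937.25 mm³
x_c = 1780247.20 / 24322.46 = 73.19 mm
y_c = 1971937.25 / 24322.46 = 81.07 mm

x_c = 73.19 mm, y_c = 81.07 mm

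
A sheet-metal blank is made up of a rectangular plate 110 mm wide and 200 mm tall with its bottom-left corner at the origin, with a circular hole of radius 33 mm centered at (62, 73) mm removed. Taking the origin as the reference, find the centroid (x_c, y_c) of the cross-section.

plate: A = 110 × 200 = 22000.00, centroid at (55.00, 100.00).
hole: A = −π·33² = -3421.19, centroid at (62.00, 73.00).
ΣA = 18578.81 mm²
ΣAx_c = (22000.00)(55.00) + (-3421.19)(62.00) = 997885.95 mm³
ΣAy_c = (22000.00)(100.00) + (-3421.19)(73.00) = 1950252.81 mm³
x_c = 997885.95 / 18578.81 = 53.71 mm
y_c = 1950252.81 / 18578.81 = 104.97 mm

x_c = 53.71 mm, y_c = 104.97 mm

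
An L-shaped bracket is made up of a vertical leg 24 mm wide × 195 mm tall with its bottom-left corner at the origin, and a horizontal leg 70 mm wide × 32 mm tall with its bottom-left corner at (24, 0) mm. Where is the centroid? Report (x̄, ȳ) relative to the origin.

vertical leg: A = 24 × 195 = 4680.00, centroid at (12.00, 97.50).
horizontal leg: A = 70 × 32 = 2240.00, centroid at (59.00, 16.00).
ΣA = 6920.00 mm², ΣAx̄ = 188320.00 mm³, ΣAȳ = 492140.00 mm³.
x̄ = 188320.00/6920.00 = 27.21 mm; ȳ = 492140.00/6920.00 = 71.12 mm.

x̄ = 27.21 mm, ȳ = 71.12 mm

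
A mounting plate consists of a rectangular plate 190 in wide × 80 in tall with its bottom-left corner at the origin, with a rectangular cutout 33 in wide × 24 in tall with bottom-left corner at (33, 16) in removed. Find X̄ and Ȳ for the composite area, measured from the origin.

plate: A = 190 × 80 = 15200.00, centroid at (95.00, 40.00).
hole: A = −(33 × 24) = -792.00, centroid at (49.50, 28.00).
ΣA = 14408.00 in², ΣAX̄ = 1404796.00 in³, ΣAȲ = 585824.00 in³.
X̄ = 1404796.00/14408.00 = 97.50 in; Ȳ = 585824.00/14408.00 = 40.66 in.

X̄ = 97.50 in, Ȳ = 40.66 in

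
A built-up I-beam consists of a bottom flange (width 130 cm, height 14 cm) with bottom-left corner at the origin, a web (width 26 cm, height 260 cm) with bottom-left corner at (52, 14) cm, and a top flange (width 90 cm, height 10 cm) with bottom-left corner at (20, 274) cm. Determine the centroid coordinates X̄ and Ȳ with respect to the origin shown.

Part | A | x̄ᵢ | ȳᵢ | A·x̄ᵢ | A·ȳᵢ
bottom flange | 1820.00 | 65.00 | 7.00 | 118300.00 | 12740.00
web | 6760.00 | 65.00 | 144.00 | 439400.00 | 973440.00
top flange | 900.00 | 65.00 | 279.00 | 58500.00 | 251100.00
Σ | 9480.00 |  |  | 616200.00 | 1237280.00
X̄ = 616200.00 / 9480.00 = 65.00 cm
Ȳ = 1237280.00 / 9480.00 = 130.51 cm

X̄ = 65.00 cm, Ȳ = 130.51 cm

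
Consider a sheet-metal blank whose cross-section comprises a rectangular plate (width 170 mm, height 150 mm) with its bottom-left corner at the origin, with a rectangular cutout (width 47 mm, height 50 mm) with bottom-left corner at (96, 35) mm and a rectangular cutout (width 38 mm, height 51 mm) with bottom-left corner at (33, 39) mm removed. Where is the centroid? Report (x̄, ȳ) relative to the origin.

Part | A | x̄ᵢ | ȳᵢ | A·x̄ᵢ | A·ȳᵢ
plate | 25500.00 | 85.00 | 75.00 | 2167500.00 | 1912500.00
hole 1 | -2350.00 | 119.50 | 60.00 | -280825.00 | -141000.00
hole 2 | -1938.00 | 52.00 | 64.50 | -100776.00 | -125001.00
Σ | 21212.00 |  |  | 1785899.00 | 1646499.00
x̄ = 1785899.00 / 21212.00 = 84.19 mm
ȳ = 1646499.00 / 21212.00 = 77.62 mm

x̄ = 84.19 mm, ȳ = 77.62 mm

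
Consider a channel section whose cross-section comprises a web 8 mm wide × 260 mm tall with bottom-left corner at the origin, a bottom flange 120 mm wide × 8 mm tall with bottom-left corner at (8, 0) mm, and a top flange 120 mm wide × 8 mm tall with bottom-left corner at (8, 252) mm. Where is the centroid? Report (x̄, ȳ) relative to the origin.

web: A = 8 × 260 = 2080.00, centroid at (4.00, 130.00).
bottom flange: A = 120 × 8 = 960.00, centroid at (68.00, 4.00).
top flange: A = 120 × 8 = 960.00, centroid at (68.00, 256.00).
ΣA = 4000.00 mm², ΣAx̄ = 138880.00 mm³, ΣAȳ = 520000.00 mm³.
x̄ = 138880.00/4000.00 = 34.72 mm; ȳ = 520000.00/4000.00 = 130.00 mm.

x̄ = 34.72 mm, ȳ = 130.00 mm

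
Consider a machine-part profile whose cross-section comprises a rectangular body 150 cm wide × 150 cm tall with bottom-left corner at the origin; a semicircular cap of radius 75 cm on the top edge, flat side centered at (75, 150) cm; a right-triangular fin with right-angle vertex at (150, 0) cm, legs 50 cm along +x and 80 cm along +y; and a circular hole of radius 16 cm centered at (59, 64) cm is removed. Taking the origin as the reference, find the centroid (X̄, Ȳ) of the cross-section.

rectangular body: A = 150 × 150 = 22500.00, centroid at (75.00, 75.00).
semicircular top: A = ½π·75² = 8835.73, centroid at (75.00, 181.83).
triangular fin: A = ½·50·80 = 2000.00, centroid at (166.67, 26.67).
hole: A = −π·16² = -804.25, centroid at (59.00, 64.00).
ΣA = 32531.48 cm²
ΣAX̄ = (22500.00)(75.00) + (8835.73)(75.00) + (2000.00)(166.67) + (-804.25)(59.00) = 2636062.42 cm³
ΣAȲ = (22500.00)(75.00) + (8835.73)(181.83) + (2000.00)(26.67) + (-804.25)(64.00) = 3295970.88 cm³
X̄ = 2636062.42 / 32531.48 = 81.03 cm
Ȳ = 3295970.88 / 32531.48 = 101.32 cm

X̄ = 81.03 cm, Ȳ = 101.32 cm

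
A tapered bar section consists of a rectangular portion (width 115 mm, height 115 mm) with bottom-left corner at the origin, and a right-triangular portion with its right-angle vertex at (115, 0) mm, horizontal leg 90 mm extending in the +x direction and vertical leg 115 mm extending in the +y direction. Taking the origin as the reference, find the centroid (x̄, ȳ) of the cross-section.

rectangular portion: A = 115 × 115 = 13225.00, centroid at (57.50, 57.50).
triangular portion: A = ½·90·115 = 5175.00, centroid at (145.00, 38.33).
ΣA = 18400.00 mm², ΣAx̄ = 1510812.50 mm³, ΣAȳ = 958812.50 mm³.
x̄ = 1510812.50/18400.00 = 82.11 mm; ȳ = 958812.50/18400.00 = 52.11 mm.

x̄ = 82.11 mm, ȳ = 52.11 mm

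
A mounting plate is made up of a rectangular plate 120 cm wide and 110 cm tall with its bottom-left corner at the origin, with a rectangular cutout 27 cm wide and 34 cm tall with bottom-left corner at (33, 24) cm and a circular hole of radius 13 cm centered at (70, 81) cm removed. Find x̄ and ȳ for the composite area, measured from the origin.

x̄ = 60.60 cm, ȳ = 54.92 cm

plate: A = 120 × 110 = 13200.00, centroid at (60.00, 55.00).
hole 1: A = −(27 × 34) = -918.00, centroid at (46.50, 41.00).
hole 2: A = −π·13² = -530.93, centroid at (70.00, 81.00).
ΣA = 11751.07 cm², ΣAx̄ = 712147.96 cm³, ΣAȳ = 645356.74 cm³.
x̄ = 712147.96/11751.07 = 60.60 cm; ȳ = 645356.74/11751.07 = 54.92 cm.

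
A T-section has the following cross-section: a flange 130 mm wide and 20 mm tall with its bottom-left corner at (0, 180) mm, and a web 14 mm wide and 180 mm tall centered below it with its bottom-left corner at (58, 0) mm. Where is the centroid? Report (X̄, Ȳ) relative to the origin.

X̄ = 65.00 mm, Ȳ = 140.78 mm

Part | A | x̄ᵢ | ȳᵢ | A·x̄ᵢ | A·ȳᵢ
web | 2520.00 | 65.00 | 90.00 | 163800.00 | 226800.00
flange | 2600.00 | 65.00 | 190.00 | 169000.00 | 494000.00
Σ | 5120.00 |  |  | 332800.00 | 720800.00
X̄ = 332800.00 / 5120.00 = 65.00 mm
Ȳ = 720800.00 / 5120.00 = 140.78 mm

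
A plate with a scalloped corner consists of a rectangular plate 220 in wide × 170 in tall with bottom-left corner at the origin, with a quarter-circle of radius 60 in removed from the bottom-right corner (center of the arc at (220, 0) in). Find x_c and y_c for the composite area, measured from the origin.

x_c = 103.09 in, y_c = 89.87 in

plate: A = 220 × 170 = 37400.00, centroid at (110.00, 85.00).
removed quarter-circle: A = −¼π·60² = -2827.43, centroid at (194.54, 25.46).
ΣA = 34572.57 in²
ΣAx_c = (37400.00)(110.00) + (-2827.43)(194.54) = 3563964.65 in³
ΣAy_c = (37400.00)(85.00) + (-2827.43)(25.46) = 3107000.00 in³
x_c = 3563964.65 / 34572.57 = 103.09 in
y_c = 3107000.00 / 34572.57 = 89.87 in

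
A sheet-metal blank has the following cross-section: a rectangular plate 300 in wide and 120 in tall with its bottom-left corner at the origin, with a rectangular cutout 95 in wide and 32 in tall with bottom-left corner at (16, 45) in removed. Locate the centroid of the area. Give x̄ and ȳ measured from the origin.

plate: A = 300 × 120 = 36000.00, centroid at (150.00, 60.00).
hole: A = −(95 × 32) = -3040.00, centroid at (63.50, 61.00).
ΣA = 32960.00 in², ΣAx̄ = 5206960.00 in³, ΣAȳ = 1974560.00 in³.
x̄ = 5206960.00/32960.00 = 157.98 in; ȳ = 1974560.00/32960.00 = 59.91 in.

x̄ = 157.98 in, ȳ = 59.91 in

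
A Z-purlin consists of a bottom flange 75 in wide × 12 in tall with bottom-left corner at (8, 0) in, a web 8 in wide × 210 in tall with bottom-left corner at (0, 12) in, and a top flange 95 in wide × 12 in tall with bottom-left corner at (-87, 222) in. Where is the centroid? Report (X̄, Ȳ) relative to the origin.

X̄ = 0.71 in, Ȳ = 124.16 in

bottom flange: A = 75 × 12 = 900.00, centroid at (45.50, 6.00).
web: A = 8 × 210 = 1680.00, centroid at (4.00, 117.00).
top flange: A = 95 × 12 = 1140.00, centroid at (-39.50, 228.00).
ΣA = 3720.00 in²
ΣAX̄ = (900.00)(45.50) + (1680.00)(4.00) + (1140.00)(-39.50) = 2640.00 in³
ΣAȲ = (900.00)(6.00) + (1680.00)(117.00) + (1140.00)(228.00) = 461880.00 in³
X̄ = 2640.00 / 3720.00 = 0.71 in
Ȳ = 461880.00 / 3720.00 = 124.16 in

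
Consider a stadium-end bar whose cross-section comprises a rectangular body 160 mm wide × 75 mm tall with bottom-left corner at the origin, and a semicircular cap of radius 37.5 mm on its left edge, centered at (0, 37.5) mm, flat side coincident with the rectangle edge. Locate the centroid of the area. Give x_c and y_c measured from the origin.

x_c = 65.09 mm, y_c = 37.50 mm

Part | A | x̄ᵢ | ȳᵢ | A·x̄ᵢ | A·ȳᵢ
rectangular body | 12000.00 | 80.00 | 37.50 | 960000.00 | 450000.00
semicircular end | 2208.93 | -15.92 | 37.50 | -35156.25 | 82834.96
Σ | 14208.93 |  |  | 924843.75 | 532834.96
x_c = 924843.75 / 14208.93 = 65.09 mm
y_c = 532834.96 / 14208.93 = 37.50 mm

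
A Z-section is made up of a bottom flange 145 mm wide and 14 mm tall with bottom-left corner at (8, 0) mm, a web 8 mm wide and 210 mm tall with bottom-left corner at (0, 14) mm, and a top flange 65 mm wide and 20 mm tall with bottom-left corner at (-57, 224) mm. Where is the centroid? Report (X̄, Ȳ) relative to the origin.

X̄ = 27.60 mm, Ȳ = 103.46 mm

bottom flange: A = 145 × 14 = 2030.00, centroid at (80.50, 7.00).
web: A = 8 × 210 = 1680.00, centroid at (4.00, 119.00).
top flange: A = 65 × 20 = 1300.00, centroid at (-24.50, 234.00).
ΣA = 5010.00 mm², ΣAX̄ = 138285.00 mm³, ΣAȲ = 518330.00 mm³.
X̄ = 138285.00/5010.00 = 27.60 mm; Ȳ = 518330.00/5010.00 = 103.46 mm.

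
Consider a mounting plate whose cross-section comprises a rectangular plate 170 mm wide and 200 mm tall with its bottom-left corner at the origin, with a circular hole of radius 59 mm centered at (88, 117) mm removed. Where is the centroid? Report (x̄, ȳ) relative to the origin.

Part | A | x̄ᵢ | ȳᵢ | A·x̄ᵢ | A·ȳᵢ
plate | 34000.00 | 85.00 | 100.00 | 2890000.00 | 3400000.00
hole | -10935.88 | 88.00 | 117.00 | -962357.79 | -1279498.43
Σ | 23064.12 |  |  | 1927642.21 | 2120501.57
x̄ = 1927642.21 / 23064.12 = 83.58 mm
ȳ = 2120501.57 / 23064.12 = 91.94 mm

x̄ = 83.58 mm, ȳ = 91.94 mm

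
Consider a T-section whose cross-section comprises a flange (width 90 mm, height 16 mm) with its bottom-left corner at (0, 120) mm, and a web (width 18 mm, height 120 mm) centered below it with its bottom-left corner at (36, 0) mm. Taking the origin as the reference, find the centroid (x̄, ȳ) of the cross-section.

x̄ = 45.00 mm, ȳ = 87.20 mm

web: A = 18 × 120 = 2160.00, centroid at (45.00, 60.00).
flange: A = 90 × 16 = 1440.00, centroid at (45.00, 128.00).
ΣA = 3600.00 mm², ΣAx̄ = 162000.00 mm³, ΣAȳ = 313920.00 mm³.
x̄ = 162000.00/3600.00 = 45.00 mm; ȳ = 313920.00/3600.00 = 87.20 mm.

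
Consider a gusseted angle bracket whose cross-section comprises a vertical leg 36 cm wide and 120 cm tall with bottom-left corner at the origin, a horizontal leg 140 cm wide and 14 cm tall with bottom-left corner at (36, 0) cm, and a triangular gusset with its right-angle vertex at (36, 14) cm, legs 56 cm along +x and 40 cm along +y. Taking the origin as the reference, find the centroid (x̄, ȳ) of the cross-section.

x̄ = 46.86 cm, ȳ = 41.02 cm

vertical leg: A = 36 × 120 = 4320.00, centroid at (18.00, 60.00).
horizontal leg: A = 140 × 14 = 1960.00, centroid at (106.00, 7.00).
gusset: A = ½·56·40 = 1120.00, centroid at (54.67, 27.33).
ΣA = 7400.00 cm²
ΣAx̄ = (4320.00)(18.00) + (1960.00)(106.00) + (1120.00)(54.67) = 346746.67 cm³
ΣAȳ = (4320.00)(60.00) + (1960.00)(7.00) + (1120.00)(27.33) = 303533.33 cm³
x̄ = 346746.67 / 7400.00 = 46.86 cm
ȳ = 303533.33 / 7400.00 = 41.02 cm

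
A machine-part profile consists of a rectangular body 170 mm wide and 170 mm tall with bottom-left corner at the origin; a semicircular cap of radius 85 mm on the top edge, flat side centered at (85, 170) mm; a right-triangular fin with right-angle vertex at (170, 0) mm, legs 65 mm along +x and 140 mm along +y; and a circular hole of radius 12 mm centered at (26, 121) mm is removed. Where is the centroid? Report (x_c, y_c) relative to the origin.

x_c = 96.55 mm, y_c = 111.68 mm

rectangular body: A = 170 × 170 = 28900.00, centroid at (85.00, 85.00).
semicircular top: A = ½π·85² = 11349.00, centroid at (85.00, 206.08).
triangular fin: A = ½·65·140 = 4550.00, centroid at (191.67, 46.67).
hole: A = −π·12² = -452.39, centroid at (26.00, 121.00).
ΣA = 44346.61 mm², ΣAx_c = 4281486.50 mm³, ΣAy_c = 4952841.48 mm³.
x_c = 4281486.50/44346.61 = 96.55 mm; y_c = 4952841.48/44346.61 = 111.68 mm.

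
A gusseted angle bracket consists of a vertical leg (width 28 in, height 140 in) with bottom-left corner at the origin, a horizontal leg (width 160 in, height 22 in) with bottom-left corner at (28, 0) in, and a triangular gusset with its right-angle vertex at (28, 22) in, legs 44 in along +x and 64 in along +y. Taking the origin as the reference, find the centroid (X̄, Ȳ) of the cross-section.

Part | A | x̄ᵢ | ȳᵢ | A·x̄ᵢ | A·ȳᵢ
vertical leg | 3920.00 | 14.00 | 70.00 | 54880.00 | 274400.00
horizontal leg | 3520.00 | 108.00 | 11.00 | 380160.00 | 38720.00
gusset | 1408.00 | 42.67 | 43.33 | 60074.67 | 61013.33
Σ | 8848.00 |  |  | 495114.67 | 374133.33
X̄ = 495114.67 / 8848.00 = 55.96 in
Ȳ = 374133.33 / 8848.00 = 42.28 in

X̄ = 55.96 in, Ȳ = 42.28 in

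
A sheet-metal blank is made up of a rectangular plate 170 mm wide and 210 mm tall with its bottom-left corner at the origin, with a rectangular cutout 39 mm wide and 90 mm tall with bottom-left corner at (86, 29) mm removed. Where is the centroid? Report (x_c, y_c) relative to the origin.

plate: A = 170 × 210 = 35700.00, centroid at (85.00, 105.00).
hole: A = −(39 × 90) = -3510.00, centroid at (105.50, 74.00).
ΣA = 32190.00 mm²
ΣAx_c = (35700.00)(85.00) + (-3510.00)(105.50) = 2664195.00 mm³
ΣAy_c = (35700.00)(105.00) + (-3510.00)(74.00) = 3488760.00 mm³
x_c = 2664195.00 / 32190.00 = 82.76 mm
y_c = 3488760.00 / 32190.00 = 108.38 mm

x_c = 82.76 mm, y_c = 108.38 mm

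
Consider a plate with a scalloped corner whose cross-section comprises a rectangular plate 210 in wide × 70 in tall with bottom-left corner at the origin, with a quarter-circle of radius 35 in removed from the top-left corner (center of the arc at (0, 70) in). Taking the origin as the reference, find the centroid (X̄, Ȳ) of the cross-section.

Part | A | x̄ᵢ | ȳᵢ | A·x̄ᵢ | A·ȳᵢ
plate | 14700.00 | 105.00 | 35.00 | 1543500.00 | 514500.00
removed quarter-circle | -962.11 | 14.85 | 55.15 | -14291.67 | -53056.23
Σ | 13737.89 |  |  | 1529208.33 | 461443.77
X̄ = 1529208.33 / 13737.89 = 111.31 in
Ȳ = 461443.77 / 13737.89 = 33.59 in

X̄ = 111.31 in, Ȳ = 33.59 in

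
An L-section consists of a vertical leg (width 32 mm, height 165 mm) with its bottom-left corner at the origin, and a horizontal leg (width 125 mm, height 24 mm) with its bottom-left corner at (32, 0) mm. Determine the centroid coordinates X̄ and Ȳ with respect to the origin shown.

vertical leg: A = 32 × 165 = 5280.00, centroid at (16.00, 82.50).
horizontal leg: A = 125 × 24 = 3000.00, centroid at (94.50, 12.00).
ΣA = 8280.00 mm²
ΣAX̄ = (5280.00)(16.00) + (3000.00)(94.50) = 367980.00 mm³
ΣAȲ = (5280.00)(82.50) + (3000.00)(12.00) = 471600.00 mm³
X̄ = 367980.00 / 8280.00 = 44.44 mm
Ȳ = 471600.00 / 8280.00 = 56.96 mm

X̄ = 44.44 mm, Ȳ = 56.96 mm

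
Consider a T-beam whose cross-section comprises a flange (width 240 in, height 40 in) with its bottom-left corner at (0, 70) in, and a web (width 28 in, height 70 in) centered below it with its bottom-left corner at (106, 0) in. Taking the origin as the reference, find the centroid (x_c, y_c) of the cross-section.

web: A = 28 × 70 = 1960.00, centroid at (120.00, 35.00).
flange: A = 240 × 40 = 9600.00, centroid at (120.00, 90.00).
ΣA = 11560.00 in², ΣAx_c = 1387200.00 in³, ΣAy_c = 932600.00 in³.
x_c = 1387200.00/11560.00 = 120.00 in; y_c = 932600.00/11560.00 = 80.67 in.

x_c = 120.00 in, y_c = 80.67 in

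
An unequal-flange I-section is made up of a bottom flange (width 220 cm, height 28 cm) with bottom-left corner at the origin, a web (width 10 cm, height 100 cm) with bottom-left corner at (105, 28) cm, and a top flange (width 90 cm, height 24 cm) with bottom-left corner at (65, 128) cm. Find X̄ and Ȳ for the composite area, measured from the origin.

Part | A | x̄ᵢ | ȳᵢ | A·x̄ᵢ | A·ȳᵢ
bottom flange | 6160.00 | 110.00 | 14.00 | 677600.00 | 86240.00
web | 1000.00 | 110.00 | 78.00 | 110000.00 | 78000.00
top flange | 2160.00 | 110.00 | 140.00 | 237600.00 | 302400.00
Σ | 9320.00 |  |  | 1025200.00 | 466640.00
X̄ = 1025200.00 / 9320.00 = 110.00 cm
Ȳ = 466640.00 / 9320.00 = 50.07 cm

X̄ = 110.00 cm, Ȳ = 50.07 cm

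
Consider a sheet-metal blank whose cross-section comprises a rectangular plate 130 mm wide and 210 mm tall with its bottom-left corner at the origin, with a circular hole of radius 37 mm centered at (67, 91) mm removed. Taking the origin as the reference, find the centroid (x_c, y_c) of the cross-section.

x_c = 64.63 mm, y_c = 107.62 mm

Part | A | x̄ᵢ | ȳᵢ | A·x̄ᵢ | A·ȳᵢ
plate | 27300.00 | 65.00 | 105.00 | 1774500.00 | 2866500.00
hole | -4300.84 | 67.00 | 91.00 | -288156.30 | -391376.47
Σ | 22999.16 |  |  | 1486343.70 | 2475123.53
x_c = 1486343.70 / 22999.16 = 64.63 mm
y_c = 2475123.53 / 22999.16 = 107.62 mm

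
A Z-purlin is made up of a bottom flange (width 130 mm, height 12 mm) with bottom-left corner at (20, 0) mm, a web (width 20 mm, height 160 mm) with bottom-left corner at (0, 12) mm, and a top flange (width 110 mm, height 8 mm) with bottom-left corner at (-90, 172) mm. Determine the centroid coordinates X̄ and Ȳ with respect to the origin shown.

X̄ = 23.72 mm, Ȳ = 81.32 mm

bottom flange: A = 130 × 12 = 1560.00, centroid at (85.00, 6.00).
web: A = 20 × 160 = 3200.00, centroid at (10.00, 92.00).
top flange: A = 110 × 8 = 880.00, centroid at (-35.00, 176.00).
ΣA = 5640.00 mm²
ΣAX̄ = (1560.00)(85.00) + (3200.00)(10.00) + (880.00)(-35.00) = 133800.00 mm³
ΣAȲ = (1560.00)(6.00) + (3200.00)(92.00) + (880.00)(176.00) = 458640.00 mm³
X̄ = 133800.00 / 5640.00 = 23.72 mm
Ȳ = 458640.00 / 5640.00 = 81.32 mm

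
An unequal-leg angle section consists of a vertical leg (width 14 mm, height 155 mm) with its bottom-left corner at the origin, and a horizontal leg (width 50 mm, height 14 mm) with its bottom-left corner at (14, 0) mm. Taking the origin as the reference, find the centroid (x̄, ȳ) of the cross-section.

vertical leg: A = 14 × 155 = 2170.00, centroid at (7.00, 77.50).
horizontal leg: A = 50 × 14 = 700.00, centroid at (39.00, 7.00).
ΣA = 2870.00 mm², ΣAx̄ = 42490.00 mm³, ΣAȳ = 173075.00 mm³.
x̄ = 42490.00/2870.00 = 14.80 mm; ȳ = 173075.00/2870.00 = 60.30 mm.

x̄ = 14.80 mm, ȳ = 60.30 mm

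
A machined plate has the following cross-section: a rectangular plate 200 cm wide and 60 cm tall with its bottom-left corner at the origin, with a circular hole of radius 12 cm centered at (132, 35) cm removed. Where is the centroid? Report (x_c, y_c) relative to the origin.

x_c = 98.75 cm, y_c = 29.80 cm

plate: A = 200 × 60 = 12000.00, centroid at (100.00, 30.00).
hole: A = −π·12² = -452.39, centroid at (132.00, 35.00).
ΣA = 11547.61 cm², ΣAx_c = 1140284.61 cm³, ΣAy_c = 344166.37 cm³.
x_c = 1140284.61/11547.61 = 98.75 cm; y_c = 344166.37/11547.61 = 29.80 cm.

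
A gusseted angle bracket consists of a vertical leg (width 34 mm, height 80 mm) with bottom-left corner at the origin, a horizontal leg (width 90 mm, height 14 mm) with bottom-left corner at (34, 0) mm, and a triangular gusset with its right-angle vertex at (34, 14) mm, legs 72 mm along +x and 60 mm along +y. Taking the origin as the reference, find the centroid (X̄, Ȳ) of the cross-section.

vertical leg: A = 34 × 80 = 2720.00, centroid at (17.00, 40.00).
horizontal leg: A = 90 × 14 = 1260.00, centroid at (79.00, 7.00).
gusset: A = ½·72·60 = 2160.00, centroid at (58.00, 34.00).
ΣA = 6140.00 mm²
ΣAX̄ = (2720.00)(17.00) + (1260.00)(79.00) + (2160.00)(58.00) = 271060.00 mm³
ΣAȲ = (2720.00)(40.00) + (1260.00)(7.00) + (2160.00)(34.00) = 191060.00 mm³
X̄ = 271060.00 / 6140.00 = 44.15 mm
Ȳ = 191060.00 / 6140.00 = 31.12 mm

X̄ = 44.15 mm, Ȳ = 31.12 mm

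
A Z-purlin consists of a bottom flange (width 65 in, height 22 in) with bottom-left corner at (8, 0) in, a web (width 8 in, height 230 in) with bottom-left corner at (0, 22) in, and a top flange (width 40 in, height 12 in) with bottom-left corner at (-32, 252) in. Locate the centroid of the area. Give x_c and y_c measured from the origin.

x_c = 15.87 in, y_c = 104.44 in

bottom flange: A = 65 × 22 = 1430.00, centroid at (40.50, 11.00).
web: A = 8 × 230 = 1840.00, centroid at (4.00, 137.00).
top flange: A = 40 × 12 = 480.00, centroid at (-12.00, 258.00).
ΣA = 3750.00 in², ΣAx_c = 59515.00 in³, ΣAy_c = 391650.00 in³.
x_c = 59515.00/3750.00 = 15.87 in; y_c = 391650.00/3750.00 = 104.44 in.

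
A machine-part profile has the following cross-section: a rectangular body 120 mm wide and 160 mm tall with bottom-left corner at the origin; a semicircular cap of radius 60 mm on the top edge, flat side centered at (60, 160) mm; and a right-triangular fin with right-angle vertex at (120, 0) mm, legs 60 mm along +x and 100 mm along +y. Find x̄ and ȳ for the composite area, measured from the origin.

x̄ = 68.62 mm, ȳ = 96.38 mm

rectangular body: A = 120 × 160 = 19200.00, centroid at (60.00, 80.00).
semicircular top: A = ½π·60² = 5654.87, centroid at (60.00, 185.46).
triangular fin: A = ½·60·100 = 3000.00, centroid at (140.00, 33.33).
ΣA = 27854.87 mm²
ΣAx̄ = (19200.00)(60.00) + (5654.87)(60.00) + (3000.00)(140.00) = 1911292.01 mm³
ΣAȳ = (19200.00)(80.00) + (5654.87)(185.46) + (3000.00)(33.33) = 2684778.68 mm³
x̄ = 1911292.01 / 27854.87 = 68.62 mm
ȳ = 2684778.68 / 27854.87 = 96.38 mm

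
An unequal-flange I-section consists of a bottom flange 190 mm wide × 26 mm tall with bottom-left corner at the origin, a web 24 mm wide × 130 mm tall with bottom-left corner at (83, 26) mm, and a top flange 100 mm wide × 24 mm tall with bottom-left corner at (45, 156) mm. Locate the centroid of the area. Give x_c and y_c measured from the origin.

bottom flange: A = 190 × 26 = 4940.00, centroid at (95.00, 13.00).
web: A = 24 × 130 = 3120.00, centroid at (95.00, 91.00).
top flange: A = 100 × 24 = 2400.00, centroid at (95.00, 168.00).
ΣA = 10460.00 mm², ΣAx_c = 993700.00 mm³, ΣAy_c = 751340.00 mm³.
x_c = 993700.00/10460.00 = 95.00 mm; y_c = 751340.00/10460.00 = 71.83 mm.

x_c = 95.00 mm, y_c = 71.83 mm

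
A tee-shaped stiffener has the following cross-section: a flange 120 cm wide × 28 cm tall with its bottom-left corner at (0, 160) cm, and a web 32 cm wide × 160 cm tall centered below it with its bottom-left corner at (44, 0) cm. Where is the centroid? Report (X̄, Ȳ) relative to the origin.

X̄ = 60.00 cm, Ȳ = 117.25 cm

web: A = 32 × 160 = 5120.00, centroid at (60.00, 80.00).
flange: A = 120 × 28 = 3360.00, centroid at (60.00, 174.00).
ΣA = 8480.00 cm²
ΣAX̄ = (5120.00)(60.00) + (3360.00)(60.00) = 508800.00 cm³
ΣAȲ = (5120.00)(80.00) + (3360.00)(174.00) = 994240.00 cm³
X̄ = 508800.00 / 8480.00 = 60.00 cm
Ȳ = 994240.00 / 8480.00 = 117.25 cm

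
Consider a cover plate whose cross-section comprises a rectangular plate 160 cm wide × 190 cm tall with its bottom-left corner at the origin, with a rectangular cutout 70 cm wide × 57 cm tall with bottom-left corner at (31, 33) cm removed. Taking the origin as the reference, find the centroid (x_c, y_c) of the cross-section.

x_c = 82.12 cm, y_c = 100.06 cm

Part | A | x̄ᵢ | ȳᵢ | A·x̄ᵢ | A·ȳᵢ
plate | 30400.00 | 80.00 | 95.00 | 2432000.00 | 2888000.00
hole | -3990.00 | 66.00 | 61.50 | -263340.00 | -245385.00
Σ | 26410.00 |  |  | 2168660.00 | 2642615.00
x_c = 2168660.00 / 26410.00 = 82.12 cm
y_c = 2642615.00 / 26410.00 = 100.06 cm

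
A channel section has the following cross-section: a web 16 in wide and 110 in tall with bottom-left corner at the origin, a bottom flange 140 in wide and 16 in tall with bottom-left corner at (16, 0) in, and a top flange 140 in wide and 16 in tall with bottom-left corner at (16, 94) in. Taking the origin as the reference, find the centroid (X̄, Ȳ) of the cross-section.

X̄ = 64.00 in, Ȳ = 55.00 in

Part | A | x̄ᵢ | ȳᵢ | A·x̄ᵢ | A·ȳᵢ
web | 1760.00 | 8.00 | 55.00 | 14080.00 | 96800.00
bottom flange | 2240.00 | 86.00 | 8.00 | 192640.00 | 17920.00
top flange | 2240.00 | 86.00 | 102.00 | 192640.00 | 228480.00
Σ | 6240.00 |  |  | 399360.00 | 343200.00
X̄ = 399360.00 / 6240.00 = 64.00 in
Ȳ = 343200.00 / 6240.00 = 55.00 in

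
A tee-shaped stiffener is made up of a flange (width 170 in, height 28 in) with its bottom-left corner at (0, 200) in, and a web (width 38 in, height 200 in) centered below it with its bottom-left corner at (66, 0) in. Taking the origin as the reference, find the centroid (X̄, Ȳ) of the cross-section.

X̄ = 85.00 in, Ȳ = 143.90 in

web: A = 38 × 200 = 7600.00, centroid at (85.00, 100.00).
flange: A = 170 × 28 = 4760.00, centroid at (85.00, 214.00).
ΣA = 12360.00 in², ΣAX̄ = 1050600.00 in³, ΣAȲ = 1778640.00 in³.
X̄ = 1050600.00/12360.00 = 85.00 in; Ȳ = 1778640.00/12360.00 = 143.90 in.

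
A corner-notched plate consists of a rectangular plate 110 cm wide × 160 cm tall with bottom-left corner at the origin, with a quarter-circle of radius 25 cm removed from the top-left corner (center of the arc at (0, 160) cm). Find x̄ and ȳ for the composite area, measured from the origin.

plate: A = 110 × 160 = 17600.00, centroid at (55.00, 80.00).
removed quarter-circle: A = −¼π·25² = -490.87, centroid at (10.61, 149.39).
ΣA = 17109.13 cm², ΣAx̄ = 962791.67 cm³, ΣAȳ = 1334668.52 cm³.
x̄ = 962791.67/17109.13 = 56.27 cm; ȳ = 1334668.52/17109.13 = 78.01 cm.

x̄ = 56.27 cm, ȳ = 78.01 cm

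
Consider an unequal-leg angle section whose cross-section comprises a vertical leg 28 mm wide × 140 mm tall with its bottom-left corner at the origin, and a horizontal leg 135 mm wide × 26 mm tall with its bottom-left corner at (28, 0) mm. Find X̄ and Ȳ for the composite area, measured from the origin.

X̄ = 52.50 mm, Ȳ = 43.07 mm

vertical leg: A = 28 × 140 = 3920.00, centroid at (14.00, 70.00).
horizontal leg: A = 135 × 26 = 3510.00, centroid at (95.50, 13.00).
ΣA = 7430.00 mm²
ΣAX̄ = (3920.00)(14.00) + (3510.00)(95.50) = 390085.00 mm³
ΣAȲ = (3920.00)(70.00) + (3510.00)(13.00) = 320030.00 mm³
X̄ = 390085.00 / 7430.00 = 52.50 mm
Ȳ = 320030.00 / 7430.00 = 43.07 mm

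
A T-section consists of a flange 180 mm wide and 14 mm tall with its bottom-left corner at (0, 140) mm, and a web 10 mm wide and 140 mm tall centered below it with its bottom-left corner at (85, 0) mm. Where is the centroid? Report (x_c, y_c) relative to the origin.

web: A = 10 × 140 = 1400.00, centroid at (90.00, 70.00).
flange: A = 180 × 14 = 2520.00, centroid at (90.00, 147.00).
ΣA = 3920.00 mm²
ΣAx_c = (1400.00)(90.00) + (2520.00)(90.00) = 352800.00 mm³
ΣAy_c = (1400.00)(70.00) + (2520.00)(147.00) = 468440.00 mm³
x_c = 352800.00 / 3920.00 = 90.00 mm
y_c = 468440.00 / 3920.00 = 119.50 mm

x_c = 90.00 mm, y_c = 119.50 mm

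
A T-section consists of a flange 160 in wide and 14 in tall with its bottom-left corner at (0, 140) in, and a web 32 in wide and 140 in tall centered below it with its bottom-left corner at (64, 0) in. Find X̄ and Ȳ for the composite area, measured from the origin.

X̄ = 80.00 in, Ȳ = 95.67 in

web: A = 32 × 140 = 4480.00, centroid at (80.00, 70.00).
flange: A = 160 × 14 = 2240.00, centroid at (80.00, 147.00).
ΣA = 6720.00 in²
ΣAX̄ = (4480.00)(80.00) + (2240.00)(80.00) = 537600.00 in³
ΣAȲ = (4480.00)(70.00) + (2240.00)(147.00) = 642880.00 in³
X̄ = 537600.00 / 6720.00 = 80.00 in
Ȳ = 642880.00 / 6720.00 = 95.67 in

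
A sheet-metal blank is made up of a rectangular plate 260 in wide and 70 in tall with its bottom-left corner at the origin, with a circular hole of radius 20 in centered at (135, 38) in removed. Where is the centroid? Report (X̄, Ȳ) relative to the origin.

X̄ = 129.63 in, Ȳ = 34.78 in

Part | A | x̄ᵢ | ȳᵢ | A·x̄ᵢ | A·ȳᵢ
plate | 18200.00 | 130.00 | 35.00 | 2366000.00 | 637000.00
hole | -1256.64 | 135.00 | 38.00 | -169646.00 | -47752.21
Σ | 16943.36 |  |  | 2196354.00 | 589247.79
X̄ = 2196354.00 / 16943.36 = 129.63 in
Ȳ = 589247.79 / 16943.36 = 34.78 in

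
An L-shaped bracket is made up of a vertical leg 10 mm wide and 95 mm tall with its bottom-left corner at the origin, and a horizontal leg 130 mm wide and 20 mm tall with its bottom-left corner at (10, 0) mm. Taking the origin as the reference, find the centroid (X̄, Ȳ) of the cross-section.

vertical leg: A = 10 × 95 = 950.00, centroid at (5.00, 47.50).
horizontal leg: A = 130 × 20 = 2600.00, centroid at (75.00, 10.00).
ΣA = 3550.00 mm², ΣAX̄ = 199750.00 mm³, ΣAȲ = 71125.00 mm³.
X̄ = 199750.00/3550.00 = 56.27 mm; Ȳ = 71125.00/3550.00 = 20.04 mm.

X̄ = 56.27 mm, Ȳ = 20.04 mm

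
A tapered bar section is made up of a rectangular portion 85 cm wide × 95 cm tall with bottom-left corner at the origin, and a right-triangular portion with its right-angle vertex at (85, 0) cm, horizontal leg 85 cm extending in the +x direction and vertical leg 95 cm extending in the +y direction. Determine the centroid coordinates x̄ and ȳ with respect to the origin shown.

Part | A | x̄ᵢ | ȳᵢ | A·x̄ᵢ | A·ȳᵢ
rectangular portion | 8075.00 | 42.50 | 47.50 | 343187.50 | 383562.50
triangular portion | 4037.50 | 113.33 | 31.67 | 457583.33 | 127854.17
Σ | 12112.50 |  |  | 800770.83 | 511416.67
x̄ = 800770.83 / 12112.50 = 66.11 cm
ȳ = 511416.67 / 12112.50 = 42.22 cm

x̄ = 66.11 cm, ȳ = 42.22 cm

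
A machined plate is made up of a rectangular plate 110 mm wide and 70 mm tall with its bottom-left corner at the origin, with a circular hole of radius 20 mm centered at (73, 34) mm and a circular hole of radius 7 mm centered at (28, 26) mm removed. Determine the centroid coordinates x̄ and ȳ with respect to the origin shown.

x̄ = 52.06 mm, ȳ = 35.42 mm

plate: A = 110 × 70 = 7700.00, centroid at (55.00, 35.00).
hole 1: A = −π·20² = -1256.64, centroid at (73.00, 34.00).
hole 2: A = −π·7² = -153.94, centroid at (28.00, 26.00).
ΣA = 6289.42 mm²
ΣAx̄ = (7700.00)(55.00) + (-1256.64)(73.00) + (-153.94)(28.00) = 327455.23 mm³
ΣAȳ = (7700.00)(35.00) + (-1256.64)(34.00) + (-153.94)(26.00) = 222771.95 mm³
x̄ = 327455.23 / 6289.42 = 52.06 mm
ȳ = 222771.95 / 6289.42 = 35.42 mm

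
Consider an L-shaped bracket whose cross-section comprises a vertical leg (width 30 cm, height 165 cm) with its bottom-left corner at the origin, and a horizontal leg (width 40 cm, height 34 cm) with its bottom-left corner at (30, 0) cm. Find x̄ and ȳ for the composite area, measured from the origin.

Part | A | x̄ᵢ | ȳᵢ | A·x̄ᵢ | A·ȳᵢ
vertical leg | 4950.00 | 15.00 | 82.50 | 74250.00 | 408375.00
horizontal leg | 1360.00 | 50.00 | 17.00 | 68000.00 | 23120.00
Σ | 6310.00 |  |  | 142250.00 | 431495.00
x̄ = 142250.00 / 6310.00 = 22.54 cm
ȳ = 431495.00 / 6310.00 = 68.38 cm

x̄ = 22.54 cm, ȳ = 68.38 cm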